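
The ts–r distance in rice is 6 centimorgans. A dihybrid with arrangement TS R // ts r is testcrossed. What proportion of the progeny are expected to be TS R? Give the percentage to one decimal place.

A map distance of 6 centimorgans corresponds to a recombination frequency of 0.060.
The F1 is TS R / ts r, so TS R is a parental gamete class with expected frequency (1 − r)/2 = 0.940/2 = 0.4700.
That is 0.4700 = 47.0% of the progeny.

47.0%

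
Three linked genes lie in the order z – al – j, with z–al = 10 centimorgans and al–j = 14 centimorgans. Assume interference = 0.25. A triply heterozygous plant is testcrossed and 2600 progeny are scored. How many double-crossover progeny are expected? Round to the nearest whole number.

Map distances give recombination frequencies of 0.100 and 0.140 for the two intervals.
With interference 0.25 (so coincidence = 0.75), expected double-crossover frequency = 0.100 × 0.140 × 0.75 = 0.01050.
Expected number = 0.01050 × 2600 = 27.30 ≈ 27.

27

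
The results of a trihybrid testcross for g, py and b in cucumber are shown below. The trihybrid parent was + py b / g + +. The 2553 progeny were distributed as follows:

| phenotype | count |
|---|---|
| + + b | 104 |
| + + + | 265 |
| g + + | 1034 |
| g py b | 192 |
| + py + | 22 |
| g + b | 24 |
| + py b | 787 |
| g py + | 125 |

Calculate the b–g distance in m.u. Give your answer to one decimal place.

The two rarest classes, + py + and g + b, are the double crossovers. Comparing them with the parentals, only the b allele has switched, so b is the middle locus and the order is py – b – g.
Crossovers in the b–g interval produce the single-crossover classes g py b and + + + (192 + 265 = 457) plus the double crossovers (46).
RF(b–g) = (457 + 46) / 2553 = 503/2553 = 0.1970 → 19.7 m.u.

19.7 m.u.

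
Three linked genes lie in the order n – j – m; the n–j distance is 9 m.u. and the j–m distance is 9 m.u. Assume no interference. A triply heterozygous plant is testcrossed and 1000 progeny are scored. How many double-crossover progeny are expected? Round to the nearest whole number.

8

Map distances give recombination frequencies of 0.090 and 0.090 for the two intervals.
With no interference, expected double-crossover frequency = 0.090 × 0.090 = 0.00810.
Expected number = 0.00810 × 1000 = 8.10 ≈ 8.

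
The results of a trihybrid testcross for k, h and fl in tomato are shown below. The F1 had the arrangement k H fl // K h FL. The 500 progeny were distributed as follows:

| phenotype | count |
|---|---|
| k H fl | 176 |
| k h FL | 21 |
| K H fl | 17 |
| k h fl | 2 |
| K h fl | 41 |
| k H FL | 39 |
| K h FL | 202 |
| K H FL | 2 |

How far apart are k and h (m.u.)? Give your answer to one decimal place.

8.4 m.u.

The two rarest classes, k h fl and K H FL, are the double crossovers. Comparing them with the parentals, only the h allele has switched, so h is the middle locus and the order is k – h – fl.
Crossovers in the k–h interval produce the single-crossover classes K H fl and k h FL (17 + 21 = 38) plus the double crossovers (4).
RF(k–h) = (38 + 4) / 500 = 42/500 = 0.0840 → 8.4 m.u.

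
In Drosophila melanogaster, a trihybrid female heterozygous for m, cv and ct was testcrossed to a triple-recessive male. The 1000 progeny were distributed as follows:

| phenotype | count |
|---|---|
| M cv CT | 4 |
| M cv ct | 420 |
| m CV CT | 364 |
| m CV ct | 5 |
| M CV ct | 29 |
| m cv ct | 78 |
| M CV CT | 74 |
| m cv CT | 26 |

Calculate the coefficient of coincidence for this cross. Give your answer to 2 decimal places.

The two most frequent reciprocal classes, m CV CT and M cv ct, are the parental types, so the F1 was m CV CT / M cv ct.
The two rarest classes, m CV ct and M cv CT, are the double crossovers. Comparing them with the parentals, only the ct allele has switched, so ct is the middle locus and the order is m – ct – cv.
m–ct: (152 + 9)/1000 = 0.1610; ct–cv: (55 + 9)/1000 = 0.0640.
Expected DCO frequency = 0.1610 × 0.0640 ≈ 0.01030; observed = 9/1000 ≈ 0.00900.
Coefficient of coincidence = 0.00900/0.01030 ≈ 0.87.

0.87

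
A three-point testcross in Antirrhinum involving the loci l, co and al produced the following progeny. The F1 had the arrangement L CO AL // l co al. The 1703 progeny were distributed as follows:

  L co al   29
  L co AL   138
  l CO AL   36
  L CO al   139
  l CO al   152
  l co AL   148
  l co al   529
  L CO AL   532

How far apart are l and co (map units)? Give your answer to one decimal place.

20.8 map units

The two rarest classes, l CO AL and L co al, are the double crossovers. Comparing them with the parentals, only the l allele has switched, so l is the middle locus and the order is al – l – co.
Crossovers in the l–co interval produce the single-crossover classes L co AL and l CO al (138 + 152 = 290) plus the double crossovers (65).
RF(l–co) = (290 + 65) / 1703 = 355/1703 = 0.2085 → 20.8 map units.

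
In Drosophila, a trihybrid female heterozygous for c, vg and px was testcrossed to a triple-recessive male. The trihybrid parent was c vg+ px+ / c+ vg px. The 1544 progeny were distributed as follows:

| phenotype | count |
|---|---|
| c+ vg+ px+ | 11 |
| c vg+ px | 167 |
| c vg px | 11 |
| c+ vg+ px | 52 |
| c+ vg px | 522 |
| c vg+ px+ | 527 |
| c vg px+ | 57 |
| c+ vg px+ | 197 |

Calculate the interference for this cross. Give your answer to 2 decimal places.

The two rarest classes, c+ vg+ px+ and c vg px, are the double crossovers. Comparing them with the parentals, only the c allele has switched, so c is the middle locus and the order is px – c – vg.
px–c: (364 + 22)/1544 = 0.2500; c–vg: (109 + 22)/1544 = 0.0848.
Expected DCO frequency = 0.2500 × 0.0848 ≈ 0.02120; observed = 22/1544 ≈ 0.01425.
Coefficient of coincidence = 0.01425/0.02120 ≈ 0.67; interference = 1 − 0.67 = 0.33.

0.33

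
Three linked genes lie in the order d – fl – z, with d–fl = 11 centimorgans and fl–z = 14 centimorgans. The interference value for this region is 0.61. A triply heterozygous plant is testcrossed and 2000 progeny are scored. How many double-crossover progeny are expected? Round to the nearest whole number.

Map distances give recombination frequencies of 0.110 and 0.140 for the two intervals.
With interference 0.61 (so coincidence = 0.39), expected double-crossover frequency = 0.110 × 0.140 × 0.39 = 0.00601.
Expected number = 0.00601 × 2000 = 12.01 ≈ 12.

12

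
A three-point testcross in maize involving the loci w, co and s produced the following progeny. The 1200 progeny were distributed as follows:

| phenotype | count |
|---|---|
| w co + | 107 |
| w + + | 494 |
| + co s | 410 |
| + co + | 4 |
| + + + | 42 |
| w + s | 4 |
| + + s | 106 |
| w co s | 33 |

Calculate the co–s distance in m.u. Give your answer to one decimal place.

The two most frequent reciprocal classes, w + + and + co s, are the parental types, so the F1 was w + + / + co s.
The two rarest classes, w + s and + co +, are the double crossovers. Comparing them with the parentals, only the s allele has switched, so s is the middle locus and the order is w – s – co.
Crossovers in the s–co interval produce the single-crossover classes w co + and + + s (107 + 106 = 213) plus the double crossovers (8).
RF(s–co) = (213 + 8) / 1200 = 221/1200 = 0.1842 → 18.4 m.u.

18.4 m.u.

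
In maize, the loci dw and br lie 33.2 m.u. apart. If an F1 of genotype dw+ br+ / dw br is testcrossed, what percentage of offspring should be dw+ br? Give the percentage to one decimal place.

A map distance of 33.2 m.u. corresponds to a recombination frequency of 0.332.
The F1 is dw+ br+ / dw br, so dw+ br is a recombinant gamete class with expected frequency r/2 = 0.332/2 = 0.1660.
That is 0.1660 = 16.6% of the progeny.

16.6%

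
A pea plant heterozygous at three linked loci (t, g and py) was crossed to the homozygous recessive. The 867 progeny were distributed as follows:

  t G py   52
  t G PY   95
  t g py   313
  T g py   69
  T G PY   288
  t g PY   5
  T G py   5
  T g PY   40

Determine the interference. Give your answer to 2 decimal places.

The two most frequent reciprocal classes, t g py and T G PY, are the parental types, so the F1 was t g py / T G PY.
The two rarest classes, t g PY and T G py, are the double crossovers. Comparing them with the parentals, only the py allele has switched, so py is the middle locus and the order is t – py – g.
t–py: (164 + 10)/867 = 0.2007; py–g: (92 + 10)/867 = 0.1176.
Expected DCO frequency = 0.2007 × 0.1176 ≈ 0.02360; observed = 10/867 ≈ 0.01153.
Coefficient of coincidence = 0.01153/0.02360 ≈ 0.49; interference = 1 − 0.49 = 0.51.

0.51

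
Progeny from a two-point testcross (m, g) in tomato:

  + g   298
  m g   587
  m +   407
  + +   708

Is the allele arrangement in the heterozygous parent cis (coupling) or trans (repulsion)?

The two most frequent classes are + + (708) and m g (587); these are the parental (non-recombinant) types.
So the F1 carried + + on one chromosome and m g on the other — the recessive alleles are on the same chromosome (cis / coupling).

cis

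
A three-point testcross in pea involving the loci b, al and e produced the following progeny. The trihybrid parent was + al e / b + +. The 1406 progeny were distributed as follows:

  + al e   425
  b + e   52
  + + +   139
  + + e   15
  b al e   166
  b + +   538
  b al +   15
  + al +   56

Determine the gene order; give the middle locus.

The two rarest classes, + + e and b al +, are the double crossovers. Comparing them with the parentals, only the al allele has switched, so al is the middle locus and the order is e – al – b.

al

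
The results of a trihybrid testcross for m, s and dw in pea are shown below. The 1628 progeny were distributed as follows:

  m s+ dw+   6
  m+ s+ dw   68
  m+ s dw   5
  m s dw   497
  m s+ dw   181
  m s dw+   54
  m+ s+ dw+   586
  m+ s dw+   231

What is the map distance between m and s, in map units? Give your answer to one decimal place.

26.0 map units

The two most frequent reciprocal classes, m s dw and m+ s+ dw+, are the parental types, so the F1 was m s dw / m+ s+ dw+.
The two rarest classes, m+ s dw and m s+ dw+, are the double crossovers. Comparing them with the parentals, only the m allele has switched, so m is the middle locus and the order is s – m – dw.
Crossovers in the s–m interval produce the single-crossover classes m s+ dw and m+ s dw+ (181 + 231 = 412) plus the double crossovers (11).
RF(s–m) = (412 + 11) / 1628 = 423/1628 = 0.2598 → 26.0 map units.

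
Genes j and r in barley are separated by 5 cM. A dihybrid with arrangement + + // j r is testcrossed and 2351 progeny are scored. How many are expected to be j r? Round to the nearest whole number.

A map distance of 5 cM corresponds to a recombination frequency of 0.050.
The F1 is + + / j r, so j r is a parental gamete class with expected frequency (1 − r)/2 = 0.950/2 = 0.4750.
Expected number = 0.4750 × 2351 = 1116.72 ≈ 1117.

1117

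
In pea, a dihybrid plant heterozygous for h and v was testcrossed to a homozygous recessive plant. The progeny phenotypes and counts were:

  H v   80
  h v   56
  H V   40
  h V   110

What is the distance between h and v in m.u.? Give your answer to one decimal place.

The two most frequent classes, H v (80) and h V (110), are the parental types, so the F1 was H v / h V.
The recombinant classes are H V and h v: 40 + 56 = 96.
Recombination frequency = 96/286 = 0.3357 ≈ 33.6%, i.e. 33.6 m.u.

33.6 m.u.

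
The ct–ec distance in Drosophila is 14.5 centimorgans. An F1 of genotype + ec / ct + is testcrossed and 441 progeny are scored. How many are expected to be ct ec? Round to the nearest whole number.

32

A map distance of 14.5 centimorgans corresponds to a recombination frequency of 0.145.
The F1 is + ec / ct +, so ct ec is a recombinant gamete class with expected frequency r/2 = 0.145/2 = 0.0725.
Expected number = 0.0725 × 441 = 31.97 ≈ 32.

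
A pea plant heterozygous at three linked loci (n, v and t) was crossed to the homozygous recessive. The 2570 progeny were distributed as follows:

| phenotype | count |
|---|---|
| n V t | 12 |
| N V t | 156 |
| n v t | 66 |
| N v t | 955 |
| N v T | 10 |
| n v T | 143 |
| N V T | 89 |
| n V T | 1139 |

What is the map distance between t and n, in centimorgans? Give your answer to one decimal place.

6.9 centimorgans

The two most frequent reciprocal classes, n V T and N v t, are the parental types, so the F1 was n V T / N v t.
The two rarest classes, n V t and N v T, are the double crossovers. Comparing them with the parentals, only the t allele has switched, so t is the middle locus and the order is v – t – n.
Crossovers in the t–n interval produce the single-crossover classes N V T and n v t (89 + 66 = 155) plus the double crossovers (22).
RF(t–n) = (155 + 22) / 2570 = 177/2570 = 0.0689 → 6.9 centimorgans.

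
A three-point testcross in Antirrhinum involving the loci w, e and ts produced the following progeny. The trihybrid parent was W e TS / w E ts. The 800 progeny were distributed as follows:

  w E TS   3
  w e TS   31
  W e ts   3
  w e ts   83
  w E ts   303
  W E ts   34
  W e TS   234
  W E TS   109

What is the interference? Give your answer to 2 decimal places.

The two rarest classes, W e ts and w E TS, are the double crossovers. Comparing them with the parentals, only the ts allele has switched, so ts is the middle locus and the order is w – ts – e.
w–ts: (65 + 6)/800 = 0.0887; ts–e: (192 + 6)/800 = 0.2475.
Expected DCO frequency = 0.0887 × 0.2475 ≈ 0.02195; observed = 6/800 ≈ 0.00750.
Coefficient of coincidence = 0.00750/0.02195 ≈ 0.34; interference = 1 − 0.34 = 0.66.

0.66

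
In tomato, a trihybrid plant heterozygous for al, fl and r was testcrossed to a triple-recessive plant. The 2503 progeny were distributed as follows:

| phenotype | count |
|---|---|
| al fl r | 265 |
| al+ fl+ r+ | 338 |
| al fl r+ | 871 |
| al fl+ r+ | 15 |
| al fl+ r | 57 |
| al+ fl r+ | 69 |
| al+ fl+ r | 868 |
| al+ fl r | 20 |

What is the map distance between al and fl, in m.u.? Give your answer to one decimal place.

6.4 m.u.

The two most frequent reciprocal classes, al+ fl+ r and al fl r+, are the parental types, so the F1 was al+ fl+ r / al fl r+.
The two rarest classes, al+ fl r and al fl+ r+, are the double crossovers. Comparing them with the parentals, only the fl allele has switched, so fl is the middle locus and the order is r – fl – al.
Crossovers in the fl–al interval produce the single-crossover classes al fl+ r and al+ fl r+ (57 + 69 = 126) plus the double crossovers (35).
RF(fl–al) = (126 + 35) / 2503 = 161/2503 = 0.0643 → 6.4 m.u.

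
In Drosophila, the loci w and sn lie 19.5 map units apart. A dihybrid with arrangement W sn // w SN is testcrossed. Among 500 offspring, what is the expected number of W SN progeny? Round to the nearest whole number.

A map distance of 19.5 map units corresponds to a recombination frequency of 0.195.
The F1 is W sn / w SN, so W SN is a recombinant gamete class with expected frequency r/2 = 0.195/2 = 0.0975.
Expected number = 0.0975 × 500 = 48.75 ≈ 49.

49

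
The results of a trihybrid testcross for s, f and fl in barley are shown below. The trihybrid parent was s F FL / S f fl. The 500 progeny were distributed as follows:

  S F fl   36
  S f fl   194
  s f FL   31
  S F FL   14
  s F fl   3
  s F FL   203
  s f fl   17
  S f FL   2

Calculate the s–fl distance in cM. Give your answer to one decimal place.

7.2 cM

The two rarest classes, s F fl and S f FL, are the double crossovers. Comparing them with the parentals, only the fl allele has switched, so fl is the middle locus and the order is f – fl – s.
Crossovers in the fl–s interval produce the single-crossover classes S F FL and s f fl (14 + 17 = 31) plus the double crossovers (5).
RF(fl–s) = (31 + 5) / 500 = 36/500 = 0.0720 → 7.2 cM.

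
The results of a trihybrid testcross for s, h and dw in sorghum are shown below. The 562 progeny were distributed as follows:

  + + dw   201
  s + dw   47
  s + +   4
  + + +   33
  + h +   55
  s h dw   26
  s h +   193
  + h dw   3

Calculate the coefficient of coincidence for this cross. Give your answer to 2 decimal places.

The two most frequent reciprocal classes, s h + and + + dw, are the parental types, so the F1 was s h + / + + dw.
The two rarest classes, s + + and + h dw, are the double crossovers. Comparing them with the parentals, only the h allele has switched, so h is the middle locus and the order is s – h – dw.
s–h: (102 + 7)/562 = 0.1940; h–dw: (59 + 7)/562 = 0.1174.
Expected DCO frequency = 0.1940 × 0.1174 ≈ 0.02278; observed = 7/562 ≈ 0.01246.
Coefficient of coincidence = 0.01246/0.02278 ≈ 0.55.

0.55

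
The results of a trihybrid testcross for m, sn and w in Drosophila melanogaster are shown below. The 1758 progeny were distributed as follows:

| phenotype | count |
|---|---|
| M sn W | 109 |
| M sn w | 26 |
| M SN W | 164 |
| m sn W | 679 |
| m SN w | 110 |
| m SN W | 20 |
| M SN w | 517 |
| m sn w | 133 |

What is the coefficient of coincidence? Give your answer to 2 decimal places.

The two most frequent reciprocal classes, M SN w and m sn W, are the parental types, so the F1 was M SN w / m sn W.
The two rarest classes, M sn w and m SN W, are the double crossovers. Comparing them with the parentals, only the sn allele has switched, so sn is the middle locus and the order is w – sn – m.
w–sn: (297 + 46)/1758 = 0.1951; sn–m: (219 + 46)/1758 = 0.1507.
Expected DCO frequency = 0.1951 × 0.1507 ≈ 0.02940; observed = 46/1758 ≈ 0.02617.
Coefficient of coincidence = 0.02617/0.02940 ≈ 0.89.

0.89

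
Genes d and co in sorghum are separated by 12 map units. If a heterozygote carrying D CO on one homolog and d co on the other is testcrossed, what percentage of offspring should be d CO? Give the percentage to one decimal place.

6.0%

A map distance of 12 map units corresponds to a recombination frequency of 0.120.
The F1 is D CO / d co, so d CO is a recombinant gamete class with expected frequency r/2 = 0.120/2 = 0.0600.
That is 0.0600 = 6.0% of the progeny.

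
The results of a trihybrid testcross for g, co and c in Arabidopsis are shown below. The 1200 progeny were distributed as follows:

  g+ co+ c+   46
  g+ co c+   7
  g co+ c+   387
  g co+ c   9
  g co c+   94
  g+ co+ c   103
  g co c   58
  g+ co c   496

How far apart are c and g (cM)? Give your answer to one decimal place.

The two most frequent reciprocal classes, g+ co c and g co+ c+, are the parental types, so the F1 was g+ co c / g co+ c+.
The two rarest classes, g+ co c+ and g co+ c, are the double crossovers. Comparing them with the parentals, only the c allele has switched, so c is the middle locus and the order is g – c – co.
Crossovers in the g–c interval produce the single-crossover classes g co c and g+ co+ c+ (58 + 46 = 104) plus the double crossovers (16).
RF(g–c) = (104 + 16) / 1200 = 120/1200 = 0.1000 → 10.0 cM.

10.0 cM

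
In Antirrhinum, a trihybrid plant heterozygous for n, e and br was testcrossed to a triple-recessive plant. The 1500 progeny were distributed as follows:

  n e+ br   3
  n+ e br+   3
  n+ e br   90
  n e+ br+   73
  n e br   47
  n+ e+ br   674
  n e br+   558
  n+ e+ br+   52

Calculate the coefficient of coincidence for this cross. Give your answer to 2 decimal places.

The two most frequent reciprocal classes, n+ e+ br and n e br+, are the parental types, so the F1 was n+ e+ br / n e br+.
The two rarest classes, n e+ br and n+ e br+, are the double crossovers. Comparing them with the parentals, only the n allele has switched, so n is the middle locus and the order is br – n – e.
br–n: (99 + 6)/1500 = 0.0700; n–e: (163 + 6)/1500 = 0.1127.
Expected DCO frequency = 0.0700 × 0.1127 ≈ 0.00789; observed = 6/1500 ≈ 0.00400.
Coefficient of coincidence = 0.00400/0.00789 ≈ 0.51.

0.51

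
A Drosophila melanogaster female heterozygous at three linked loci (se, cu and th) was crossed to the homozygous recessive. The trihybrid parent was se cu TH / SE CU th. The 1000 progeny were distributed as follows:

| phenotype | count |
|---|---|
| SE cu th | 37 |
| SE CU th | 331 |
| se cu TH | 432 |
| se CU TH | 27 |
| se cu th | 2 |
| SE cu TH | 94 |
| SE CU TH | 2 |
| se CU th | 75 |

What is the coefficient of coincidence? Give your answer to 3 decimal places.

0.340

The two rarest classes, se cu th and SE CU TH, are the double crossovers. Comparing them with the parentals, only the th allele has switched, so th is the middle locus and the order is se – th – cu.
se–th: (169 + 4)/1000 = 0.1730; th–cu: (64 + 4)/1000 = 0.0680.
Expected DCO frequency = 0.1730 × 0.0680 ≈ 0.01176; observed = 4/1000 ≈ 0.00400.
Coefficient of coincidence = 0.00400/0.01176 ≈ 0.340.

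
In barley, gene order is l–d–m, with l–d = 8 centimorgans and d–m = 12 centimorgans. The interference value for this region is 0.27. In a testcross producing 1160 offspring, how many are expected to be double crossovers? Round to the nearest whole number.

8

Map distances give recombination frequencies of 0.080 and 0.120 for the two intervals.
With interference 0.27 (so coincidence = 0.73), expected double-crossover frequency = 0.080 × 0.120 × 0.73 = 0.00701.
Expected number = 0.00701 × 1160 = 8.13 ≈ 8.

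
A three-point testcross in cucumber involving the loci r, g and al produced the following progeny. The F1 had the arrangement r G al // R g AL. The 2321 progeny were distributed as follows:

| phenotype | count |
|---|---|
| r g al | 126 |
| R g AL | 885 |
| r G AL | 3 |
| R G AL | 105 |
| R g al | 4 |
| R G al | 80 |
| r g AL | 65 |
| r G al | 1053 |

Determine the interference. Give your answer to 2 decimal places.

The two rarest classes, r G AL and R g al, are the double crossovers. Comparing them with the parentals, only the al allele has switched, so al is the middle locus and the order is r – al – g.
r–al: (145 + 7)/2321 = 0.0655; al–g: (231 + 7)/2321 = 0.1025.
Expected DCO frequency = 0.0655 × 0.1025 ≈ 0.00671; observed = 7/2321 ≈ 0.00302.
Coefficient of coincidence = 0.00302/0.00671 ≈ 0.45; interference = 1 − 0.45 = 0.55.

0.55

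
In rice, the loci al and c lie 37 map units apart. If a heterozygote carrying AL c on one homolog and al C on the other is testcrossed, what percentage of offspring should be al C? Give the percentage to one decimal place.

A map distance of 37 map units corresponds to a recombination frequency of 0.370.
The F1 is AL c / al C, so al C is a parental gamete class with expected frequency (1 − r)/2 = 0.630/2 = 0.3150.
That is 0.3150 = 31.5% of the progeny.

31.5%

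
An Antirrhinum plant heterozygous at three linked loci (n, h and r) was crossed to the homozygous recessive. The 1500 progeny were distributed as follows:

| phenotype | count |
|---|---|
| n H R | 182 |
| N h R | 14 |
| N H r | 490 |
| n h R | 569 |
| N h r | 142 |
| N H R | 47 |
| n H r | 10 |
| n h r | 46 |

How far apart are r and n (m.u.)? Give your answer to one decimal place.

7.8 m.u.

The two most frequent reciprocal classes, N H r and n h R, are the parental types, so the F1 was N H r / n h R.
The two rarest classes, n H r and N h R, are the double crossovers. Comparing them with the parentals, only the n allele has switched, so n is the middle locus and the order is r – n – h.
Crossovers in the r–n interval produce the single-crossover classes N H R and n h r (47 + 46 = 93) plus the double crossovers (24).
RF(r–n) = (93 + 24) / 1500 = 117/1500 = 0.0780 → 7.8 m.u.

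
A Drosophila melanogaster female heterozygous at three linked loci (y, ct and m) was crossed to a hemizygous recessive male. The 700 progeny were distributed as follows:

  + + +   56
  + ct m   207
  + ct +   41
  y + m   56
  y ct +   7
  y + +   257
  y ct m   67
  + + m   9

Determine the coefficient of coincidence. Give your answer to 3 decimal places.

The two most frequent reciprocal classes, + ct m and y + +, are the parental types, so the F1 was + ct m / y + +.
The two rarest classes, + + m and y ct +, are the double crossovers. Comparing them with the parentals, only the ct allele has switched, so ct is the middle locus and the order is y – ct – m.
y–ct: (123 + 16)/700 = 0.1986; ct–m: (97 + 16)/700 = 0.1614.
Expected DCO frequency = 0.1986 × 0.1614 ≈ 0.03205; observed = 16/700 ≈ 0.02286.
Coefficient of coincidence = 0.02286/0.03205 ≈ 0.713.

0.713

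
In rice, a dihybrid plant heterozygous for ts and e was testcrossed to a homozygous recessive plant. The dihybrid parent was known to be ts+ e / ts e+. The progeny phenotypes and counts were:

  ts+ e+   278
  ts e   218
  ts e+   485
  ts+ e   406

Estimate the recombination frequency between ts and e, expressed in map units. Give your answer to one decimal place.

The recombinant classes are ts+ e+ and ts e: 278 + 218 = 496.
Recombination frequency = 496/1387 = 0.3576 ≈ 35.8%, i.e. 35.8 map units.

35.8 map units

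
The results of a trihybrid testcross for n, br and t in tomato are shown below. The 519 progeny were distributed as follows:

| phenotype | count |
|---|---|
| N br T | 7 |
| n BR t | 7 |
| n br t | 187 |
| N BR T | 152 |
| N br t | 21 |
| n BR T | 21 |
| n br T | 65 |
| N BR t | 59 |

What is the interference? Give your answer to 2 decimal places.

0.06

The two most frequent reciprocal classes, N BR T and n br t, are the parental types, so the F1 was N BR T / n br t.
The two rarest classes, N br T and n BR t, are the double crossovers. Comparing them with the parentals, only the br allele has switched, so br is the middle locus and the order is t – br – n.
t–br: (124 + 14)/519 = 0.2659; br–n: (42 + 14)/519 = 0.1079.
Expected DCO frequency = 0.2659 × 0.1079 ≈ 0.02869; observed = 14/519 ≈ 0.02697.
Coefficient of coincidence = 0.02697/0.02869 ≈ 0.94; interference = 1 − 0.94 = 0.06.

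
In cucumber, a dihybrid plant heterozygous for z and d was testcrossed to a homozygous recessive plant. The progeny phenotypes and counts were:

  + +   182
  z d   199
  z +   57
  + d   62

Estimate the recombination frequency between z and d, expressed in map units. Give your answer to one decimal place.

23.8 map units

The two most frequent classes, + + (182) and z d (199), are the parental types, so the F1 was + + / z d.
The recombinant classes are + d and z +: 62 + 57 = 119.
Recombination frequency = 119/500 = 0.2380 ≈ 23.8%, i.e. 23.8 map units.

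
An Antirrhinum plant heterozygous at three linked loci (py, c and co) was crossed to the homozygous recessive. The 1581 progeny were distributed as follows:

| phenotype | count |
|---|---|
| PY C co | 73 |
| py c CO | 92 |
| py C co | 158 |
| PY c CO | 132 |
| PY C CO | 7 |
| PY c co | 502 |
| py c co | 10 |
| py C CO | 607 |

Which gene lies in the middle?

The two most frequent reciprocal classes, py C CO and PY c co, are the parental types, so the F1 was py C CO / PY c co.
The two rarest classes, PY C CO and py c co, are the double crossovers. Comparing them with the parentals, only the py allele has switched, so py is the middle locus and the order is co – py – c.

py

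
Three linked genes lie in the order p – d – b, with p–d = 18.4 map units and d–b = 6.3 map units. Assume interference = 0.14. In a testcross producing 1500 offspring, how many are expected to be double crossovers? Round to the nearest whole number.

Map distances give recombination frequencies of 0.184 and 0.063 for the two intervals.
With interference 0.14 (so coincidence = 0.86), expected double-crossover frequency = 0.184 × 0.063 × 0.86 = 0.00997.
Expected number = 0.00997 × 1500 = 14.95 ≈ 15.

15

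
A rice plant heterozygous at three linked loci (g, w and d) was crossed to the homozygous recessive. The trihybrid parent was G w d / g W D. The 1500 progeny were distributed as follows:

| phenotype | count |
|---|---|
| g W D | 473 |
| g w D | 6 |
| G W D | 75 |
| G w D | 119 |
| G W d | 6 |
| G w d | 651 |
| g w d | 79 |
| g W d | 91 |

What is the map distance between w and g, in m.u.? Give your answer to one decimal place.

The two rarest classes, G W d and g w D, are the double crossovers. Comparing them with the parentals, only the w allele has switched, so w is the middle locus and the order is g – w – d.
Crossovers in the g–w interval produce the single-crossover classes g w d and G W D (79 + 75 = 154) plus the double crossovers (12).
RF(g–w) = (154 + 12) / 1500 = 166/1500 = 0.1107 → 11.1 m.u.

11.1 m.u.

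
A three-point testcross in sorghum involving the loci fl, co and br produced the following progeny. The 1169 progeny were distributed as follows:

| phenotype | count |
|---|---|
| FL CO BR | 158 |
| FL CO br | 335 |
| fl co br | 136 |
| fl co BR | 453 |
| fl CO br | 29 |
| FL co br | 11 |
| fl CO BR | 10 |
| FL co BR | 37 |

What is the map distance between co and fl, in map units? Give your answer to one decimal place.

The two most frequent reciprocal classes, fl co BR and FL CO br, are the parental types, so the F1 was fl co BR / FL CO br.
The two rarest classes, fl CO BR and FL co br, are the double crossovers. Comparing them with the parentals, only the co allele has switched, so co is the middle locus and the order is fl – co – br.
Crossovers in the fl–co interval produce the single-crossover classes FL co BR and fl CO br (37 + 29 = 66) plus the double crossovers (21).
RF(fl–co) = (66 + 21) / 1169 = 87/1169 = 0.0744 → 7.4 map units.

7.4 map units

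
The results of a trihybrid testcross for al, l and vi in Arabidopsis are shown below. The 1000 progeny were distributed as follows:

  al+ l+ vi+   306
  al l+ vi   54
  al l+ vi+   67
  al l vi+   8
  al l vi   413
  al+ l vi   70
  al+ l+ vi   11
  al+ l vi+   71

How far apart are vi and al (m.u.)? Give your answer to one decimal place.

15.6 m.u.

The two most frequent reciprocal classes, al l vi and al+ l+ vi+, are the parental types, so the F1 was al l vi / al+ l+ vi+.
The two rarest classes, al l vi+ and al+ l+ vi, are the double crossovers. Comparing them with the parentals, only the vi allele has switched, so vi is the middle locus and the order is l – vi – al.
Crossovers in the vi–al interval produce the single-crossover classes al+ l vi and al l+ vi+ (70 + 67 = 137) plus the double crossovers (19).
RF(vi–al) = (137 + 19) / 1000 = 156/1000 = 0.1560 → 15.6 m.u.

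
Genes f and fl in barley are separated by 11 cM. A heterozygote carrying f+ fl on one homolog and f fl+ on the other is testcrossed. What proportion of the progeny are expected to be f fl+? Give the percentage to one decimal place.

44.5%

A map distance of 11 cM corresponds to a recombination frequency of 0.110.
The F1 is f+ fl / f fl+, so f fl+ is a parental gamete class with expected frequency (1 − r)/2 = 0.890/2 = 0.4450.
That is 0.4450 = 44.5% of the progeny.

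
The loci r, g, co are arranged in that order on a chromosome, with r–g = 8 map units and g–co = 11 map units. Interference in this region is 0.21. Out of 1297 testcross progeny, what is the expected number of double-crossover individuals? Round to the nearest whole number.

9

Map distances give recombination frequencies of 0.080 and 0.110 for the two intervals.
With interference 0.21 (so coincidence = 0.79), expected double-crossover frequency = 0.080 × 0.110 × 0.79 = 0.00695.
Expected number = 0.00695 × 1297 = 9.02 ≈ 9.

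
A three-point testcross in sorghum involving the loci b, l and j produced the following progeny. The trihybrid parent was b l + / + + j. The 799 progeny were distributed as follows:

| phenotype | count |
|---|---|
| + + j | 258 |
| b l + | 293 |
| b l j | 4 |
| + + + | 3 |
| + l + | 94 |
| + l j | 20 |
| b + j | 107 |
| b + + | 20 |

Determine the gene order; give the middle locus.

The two rarest classes, b l j and + + +, are the double crossovers. Comparing them with the parentals, only the j allele has switched, so j is the middle locus and the order is b – j – l.

j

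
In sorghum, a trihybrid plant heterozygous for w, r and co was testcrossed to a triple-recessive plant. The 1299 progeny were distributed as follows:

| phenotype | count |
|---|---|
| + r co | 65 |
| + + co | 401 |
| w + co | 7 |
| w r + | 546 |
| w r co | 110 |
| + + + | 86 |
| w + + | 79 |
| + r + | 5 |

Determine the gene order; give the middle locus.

The two most frequent reciprocal classes, w r + and + + co, are the parental types, so the F1 was w r + / + + co.
The two rarest classes, + r + and w + co, are the double crossovers. Comparing them with the parentals, only the w allele has switched, so w is the middle locus and the order is r – w – co.

w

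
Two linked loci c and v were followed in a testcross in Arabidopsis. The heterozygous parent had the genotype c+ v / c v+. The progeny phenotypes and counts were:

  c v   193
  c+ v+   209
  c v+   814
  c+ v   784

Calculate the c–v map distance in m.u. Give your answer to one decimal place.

20.1 m.u.

The recombinant classes are c+ v+ and c v: 209 + 193 = 402.
Recombination frequency = 402/2000 = 0.2010 ≈ 20.1%, i.e. 20.1 m.u.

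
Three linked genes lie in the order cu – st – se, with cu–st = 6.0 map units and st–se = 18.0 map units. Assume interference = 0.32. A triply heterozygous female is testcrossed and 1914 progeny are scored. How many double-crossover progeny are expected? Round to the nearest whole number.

Map distances give recombination frequencies of 0.060 and 0.180 for the two intervals.
With interference 0.32 (so coincidence = 0.68), expected double-crossover frequency = 0.060 × 0.180 × 0.68 = 0.00734.
Expected number = 0.00734 × 1914 = 14.06 ≈ 14.

14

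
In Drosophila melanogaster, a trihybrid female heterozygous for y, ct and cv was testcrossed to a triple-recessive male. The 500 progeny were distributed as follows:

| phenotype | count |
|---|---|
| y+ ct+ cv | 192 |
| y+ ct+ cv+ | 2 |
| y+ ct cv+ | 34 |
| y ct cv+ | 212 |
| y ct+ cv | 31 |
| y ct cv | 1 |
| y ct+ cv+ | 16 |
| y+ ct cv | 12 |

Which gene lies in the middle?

cv

The two most frequent reciprocal classes, y+ ct+ cv and y ct cv+, are the parental types, so the F1 was y+ ct+ cv / y ct cv+.
The two rarest classes, y+ ct+ cv+ and y ct cv, are the double crossovers. Comparing them with the parentals, only the cv allele has switched, so cv is the middle locus and the order is ct – cv – y.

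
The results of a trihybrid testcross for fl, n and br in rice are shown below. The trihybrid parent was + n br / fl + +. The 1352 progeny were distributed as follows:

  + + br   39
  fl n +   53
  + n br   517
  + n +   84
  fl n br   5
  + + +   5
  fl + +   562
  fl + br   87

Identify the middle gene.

fl

The two rarest classes, fl n br and + + +, are the double crossovers. Comparing them with the parentals, only the fl allele has switched, so fl is the middle locus and the order is br – fl – n.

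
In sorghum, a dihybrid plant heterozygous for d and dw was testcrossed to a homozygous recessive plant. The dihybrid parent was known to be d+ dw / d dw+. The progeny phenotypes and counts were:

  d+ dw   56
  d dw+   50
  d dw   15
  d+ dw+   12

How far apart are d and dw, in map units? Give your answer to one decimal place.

The recombinant classes are d+ dw+ and d dw: 12 + 15 = 27.
Recombination frequency = 27/133 = 0.2030 ≈ 20.3%, i.e. 20.3 map units.

20.3 map units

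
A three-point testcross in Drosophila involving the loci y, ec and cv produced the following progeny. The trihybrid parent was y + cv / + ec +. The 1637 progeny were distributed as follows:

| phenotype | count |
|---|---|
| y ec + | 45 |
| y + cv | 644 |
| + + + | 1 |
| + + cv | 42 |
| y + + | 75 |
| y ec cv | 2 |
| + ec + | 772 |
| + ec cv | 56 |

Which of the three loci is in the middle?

ec

The two rarest classes, y ec cv and + + +, are the double crossovers. Comparing them with the parentals, only the ec allele has switched, so ec is the middle locus and the order is cv – ec – y.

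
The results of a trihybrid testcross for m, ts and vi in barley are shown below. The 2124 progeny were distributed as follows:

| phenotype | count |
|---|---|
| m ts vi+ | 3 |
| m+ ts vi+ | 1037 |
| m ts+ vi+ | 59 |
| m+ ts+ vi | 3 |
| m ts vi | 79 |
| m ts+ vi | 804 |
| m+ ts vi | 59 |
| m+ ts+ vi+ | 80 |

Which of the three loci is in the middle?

The two most frequent reciprocal classes, m+ ts vi+ and m ts+ vi, are the parental types, so the F1 was m+ ts vi+ / m ts+ vi.
The two rarest classes, m ts vi+ and m+ ts+ vi, are the double crossovers. Comparing them with the parentals, only the m allele has switched, so m is the middle locus and the order is vi – m – ts.

m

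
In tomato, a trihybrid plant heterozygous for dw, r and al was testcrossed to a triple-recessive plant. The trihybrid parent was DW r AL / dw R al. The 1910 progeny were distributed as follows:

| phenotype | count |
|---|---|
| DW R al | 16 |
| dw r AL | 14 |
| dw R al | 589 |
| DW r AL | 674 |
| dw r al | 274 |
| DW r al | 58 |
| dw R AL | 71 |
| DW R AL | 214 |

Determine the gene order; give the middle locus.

The two rarest classes, dw r AL and DW R al, are the double crossovers. Comparing them with the parentals, only the dw allele has switched, so dw is the middle locus and the order is r – dw – al.

dw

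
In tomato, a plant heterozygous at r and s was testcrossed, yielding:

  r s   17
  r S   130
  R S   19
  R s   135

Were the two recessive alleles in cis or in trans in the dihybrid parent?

The two most frequent classes are R s (135) and r S (130); these are the parental (non-recombinant) types.
So the F1 carried R s on one chromosome and r S on the other — the recessive alleles are on opposite chromosomes (trans / repulsion).

trans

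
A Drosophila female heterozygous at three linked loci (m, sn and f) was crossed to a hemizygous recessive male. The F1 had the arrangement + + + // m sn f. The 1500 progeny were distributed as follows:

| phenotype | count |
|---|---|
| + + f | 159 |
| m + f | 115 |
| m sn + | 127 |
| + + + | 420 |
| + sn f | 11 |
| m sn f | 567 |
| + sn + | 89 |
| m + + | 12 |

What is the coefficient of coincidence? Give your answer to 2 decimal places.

0.49

The two rarest classes, m + + and + sn f, are the double crossovers. Comparing them with the parentals, only the m allele has switched, so m is the middle locus and the order is f – m – sn.
f–m: (286 + 23)/1500 = 0.2060; m–sn: (204 + 23)/1500 = 0.1513.
Expected DCO frequency = 0.2060 × 0.1513 ≈ 0.03117; observed = 23/1500 ≈ 0.01533.
Coefficient of coincidence = 0.01533/0.03117 ≈ 0.49.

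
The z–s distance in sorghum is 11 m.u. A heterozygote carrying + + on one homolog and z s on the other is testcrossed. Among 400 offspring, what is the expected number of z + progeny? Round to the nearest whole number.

A map distance of 11 m.u. corresponds to a recombination frequency of 0.110.
The F1 is + + / z s, so z + is a recombinant gamete class with expected frequency r/2 = 0.110/2 = 0.0550.
Expected number = 0.0550 × 400 = 22.00 ≈ 22.

22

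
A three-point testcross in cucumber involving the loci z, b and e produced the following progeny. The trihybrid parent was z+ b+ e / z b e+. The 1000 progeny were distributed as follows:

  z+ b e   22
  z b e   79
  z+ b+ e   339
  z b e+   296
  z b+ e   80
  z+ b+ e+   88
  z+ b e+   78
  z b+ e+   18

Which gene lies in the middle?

The two rarest classes, z+ b e and z b+ e+, are the double crossovers. Comparing them with the parentals, only the b allele has switched, so b is the middle locus and the order is z – b – e.

b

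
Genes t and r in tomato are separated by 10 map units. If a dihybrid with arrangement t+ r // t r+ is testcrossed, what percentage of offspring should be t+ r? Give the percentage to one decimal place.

45.0%

A map distance of 10 map units corresponds to a recombination frequency of 0.100.
The F1 is t+ r / t r+, so t+ r is a parental gamete class with expected frequency (1 − r)/2 = 0.900/2 = 0.4500.
That is 0.4500 = 45.0% of the progeny.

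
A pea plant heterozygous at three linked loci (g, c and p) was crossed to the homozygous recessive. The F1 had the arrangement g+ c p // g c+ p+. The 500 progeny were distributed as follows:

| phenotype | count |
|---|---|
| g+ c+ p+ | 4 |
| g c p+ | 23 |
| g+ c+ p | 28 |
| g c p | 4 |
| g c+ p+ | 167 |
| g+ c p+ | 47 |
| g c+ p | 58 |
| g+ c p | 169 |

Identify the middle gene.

The two rarest classes, g c p and g+ c+ p+, are the double crossovers. Comparing them with the parentals, only the g allele has switched, so g is the middle locus and the order is p – g – c.

g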